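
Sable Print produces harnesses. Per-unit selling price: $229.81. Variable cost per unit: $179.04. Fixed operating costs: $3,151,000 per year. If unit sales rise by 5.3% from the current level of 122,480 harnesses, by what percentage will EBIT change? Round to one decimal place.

At 122,480 units, contribution = 122,480 × $50.77 = $6,218,309.60.
Subtracting fixed costs: EBIT = $6,218,309.60 − $3,151,000 = $3,067,309.60.
So DOL = total CM / EBIT = $6,218,309.60 / $3,067,309.60 = 2.0273.
Operating income changes by 2.0273 × +5.3% = +10.7%.

+10.7%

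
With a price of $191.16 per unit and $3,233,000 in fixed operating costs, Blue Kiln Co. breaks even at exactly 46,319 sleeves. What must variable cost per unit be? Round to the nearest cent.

$121.36

At break-even, FC = Q × (P − VC), so P − VC = $3,233,000 ÷ 46,319 = $69.7986.
Hence VC = price − CM = $191.16 − $69.7986 = $121.36.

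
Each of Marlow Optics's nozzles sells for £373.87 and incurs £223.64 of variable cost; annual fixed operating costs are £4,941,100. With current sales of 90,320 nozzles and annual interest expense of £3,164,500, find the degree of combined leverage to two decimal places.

2.48

Total contribution margin = 90,320 × £150.23 = £13,568,773.60.
EBIT = £13,568,773.60 − £4,941,100 = £8,627,673.60. Interest = £3,164,500.00.
DOL = £13,568,773.60 ÷ £8,627,673.60 = 1.5727; DFL = £8,627,673.60 ÷ £5,463,173.60 = 1.5792.
DCL = DOL × DFL = 1.5727 × 1.5792 = 2.4836.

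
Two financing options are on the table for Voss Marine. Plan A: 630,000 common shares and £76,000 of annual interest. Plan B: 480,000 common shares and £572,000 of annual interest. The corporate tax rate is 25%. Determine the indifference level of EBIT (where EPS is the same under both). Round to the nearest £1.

Set EPS_A = EPS_B: (EBIT − £76,000)(1 − 0.25) ÷ 630,000 = (EBIT − £572,000)(1 − 0.25) ÷ 480,000.
The (1 − t) factor cancels: (EBIT − 76,000) × 480,000 = (EBIT − 572,000) × 630,000.
Solving, EBIT = (572,000·630,000 − 76,000·480,000) / (630,000 − 480,000) = 323,880,000,000 / 150,000 = 2,159,200.00.

£2,159,200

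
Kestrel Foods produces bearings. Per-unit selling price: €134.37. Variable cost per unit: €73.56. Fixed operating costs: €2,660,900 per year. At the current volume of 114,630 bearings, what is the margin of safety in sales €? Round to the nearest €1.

Unit CM = price − variable cost = €134.37 − €73.56 = €60.81. Break-even units = €2,660,900 ÷ €60.81 = 43,757.61; break-even revenue = 43,757.61 × €134.37 = €5,879,709.47.
Current sales = 114,630 × €134.37 = €15,402,833.10.
Margin of safety = €15,402,833.10 − €5,879,709.47 = €9,523,124.

€9,523,124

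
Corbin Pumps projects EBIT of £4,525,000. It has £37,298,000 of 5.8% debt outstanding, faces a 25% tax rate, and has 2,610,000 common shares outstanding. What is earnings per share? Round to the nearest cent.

£0.68

Interest = £2,163,284.00, so EBT = £4,525,000 − £2,163,284.00 = £2,361,716.00.
After tax at 25%: net income = £2,361,716.00 × 0.75 = £1,771,287.00.
EPS = £1,771,287.00 ÷ 2,610,000 = £0.68.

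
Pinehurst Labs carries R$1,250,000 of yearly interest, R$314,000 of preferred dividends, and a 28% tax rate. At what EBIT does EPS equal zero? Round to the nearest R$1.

Grossing the preferred dividend up to pre-tax terms: R$314,000 / (1 − 0.28) = R$436,111.11.
EPS = 0 when EBIT covers interest plus the pre-tax preferred burden: R$1,250,000 + R$436,111.11 = R$1,686,111.11.

R$1,686,111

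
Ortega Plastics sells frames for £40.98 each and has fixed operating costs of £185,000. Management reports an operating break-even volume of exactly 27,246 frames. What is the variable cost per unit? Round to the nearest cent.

Contribution per unit must be FC / Q = £185,000 / 27,246 = £6.7900.
Variable cost per unit = £40.98 − £6.7900 = £34.19.

£34.19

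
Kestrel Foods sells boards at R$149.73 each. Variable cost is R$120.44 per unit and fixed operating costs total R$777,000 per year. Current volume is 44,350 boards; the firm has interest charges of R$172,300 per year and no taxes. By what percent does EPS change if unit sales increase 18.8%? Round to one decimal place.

+69.8%

Contribution at this volume is 44,350 × R$29.29 = R$1,299,011.50.
EBIT = R$1,299,011.50 − R$777,000 = R$522,011.50.
After interest of R$172,300.00, pre-tax earnings = R$349,711.50.
DCL = total CM / (EBIT − I) = R$1,299,011.50 / R$349,711.50 = 3.7145.
EPS therefore changes by 3.7145 × (+18.8%) = +69.8%.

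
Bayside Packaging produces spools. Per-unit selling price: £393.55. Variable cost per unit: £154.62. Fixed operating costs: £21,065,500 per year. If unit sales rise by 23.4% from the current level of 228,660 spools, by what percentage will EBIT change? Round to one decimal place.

Total contribution margin = 228,660 × £238.93 = £54,633,733.80.
Subtracting fixed costs: EBIT = £54,633,733.80 − £21,065,500 = £33,568,233.80.
So DOL = total CM / EBIT = £54,633,733.80 / £33,568,233.80 = 1.6275.
So EBIT moves 1.6275 × (+23.4%) = +38.1%.

+38.1%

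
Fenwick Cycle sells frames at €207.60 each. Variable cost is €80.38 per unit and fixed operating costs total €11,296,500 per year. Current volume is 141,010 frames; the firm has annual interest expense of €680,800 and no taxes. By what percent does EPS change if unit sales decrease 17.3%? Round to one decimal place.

-52.1%

Total contribution margin = 141,010 × €127.22 = €17,939,292.20.
EBIT = €17,939,292.20 − €11,296,500 = €6,642,792.20.
Interest = €680,800.00, so EBIT − I = €5,961,992.20.
Degree of combined leverage = contribution ÷ (EBIT − I) = €17,939,292.20 ÷ €5,961,992.20 = 3.0089.
EPS therefore changes by 3.0089 × (-17.3%) = -52.1%.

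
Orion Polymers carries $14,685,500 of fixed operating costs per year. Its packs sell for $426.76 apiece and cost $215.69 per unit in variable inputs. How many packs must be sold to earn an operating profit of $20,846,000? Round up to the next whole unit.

Contribution margin per unit = $426.76 − $215.69 = $211.07.
Required volume = (fixed costs + target profit) ÷ CM = ($14,685,500 + $20,846,000) ÷ $211.07 = 168,339.89, so 168,340 packs.

168,340 packs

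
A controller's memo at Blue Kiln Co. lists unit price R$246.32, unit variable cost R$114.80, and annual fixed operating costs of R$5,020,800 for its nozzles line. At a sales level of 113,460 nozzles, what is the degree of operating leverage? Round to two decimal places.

1.51

Contribution at this volume is 113,460 × R$131.52 = R$14,922,259.20.
Subtracting fixed costs: EBIT = R$14,922,259.20 − R$5,020,800 = R$9,901,459.20.
So DOL = total CM / EBIT = R$14,922,259.20 / R$9,901,459.20 = 1.5071.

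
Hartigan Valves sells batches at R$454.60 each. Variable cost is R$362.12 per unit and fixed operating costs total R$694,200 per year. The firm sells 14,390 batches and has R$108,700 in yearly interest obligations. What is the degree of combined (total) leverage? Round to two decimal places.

At 14,390 units, contribution = 14,390 × R$92.48 = R$1,330,787.20.
Subtracting fixed costs: EBIT = R$1,330,787.20 − R$694,200 = R$636,587.20. Interest = R$108,700.00, so EBIT − I = R$527,887.20.
DCL = contribution ÷ (EBIT − I) = R$1,330,787.20 ÷ R$527,887.20 = 2.5210.

2.52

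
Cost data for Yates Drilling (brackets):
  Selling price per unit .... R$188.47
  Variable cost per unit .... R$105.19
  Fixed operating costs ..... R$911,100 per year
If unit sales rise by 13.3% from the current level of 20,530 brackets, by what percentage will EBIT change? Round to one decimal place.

At 20,530 units, contribution = 20,530 × R$83.28 = R$1,709,738.40.
EBIT = R$1,709,738.40 − R$911,100 = R$798,638.40.
Degree of operating leverage = R$1,709,738.40 / R$798,638.40 = 2.1408.
Operating income changes by 2.1408 × +13.3% = +28.5%.

+28.5%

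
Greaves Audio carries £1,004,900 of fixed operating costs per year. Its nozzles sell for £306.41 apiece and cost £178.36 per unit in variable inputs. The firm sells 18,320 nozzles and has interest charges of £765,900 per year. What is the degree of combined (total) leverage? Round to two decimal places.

At 18,320 units, contribution = 18,320 × £128.05 = £2,345,876.00.
EBIT = £2,345,876.00 − £1,004,900 = £1,340,976.00. Interest = £765,900.00.
DOL = £2,345,876.00 ÷ £1,340,976.00 = 1.7494; DFL = £1,340,976.00 ÷ £575,076.00 = 2.3318.
DCL = DOL × DFL = 1.7494 × 2.3318 = 4.0793.

4.08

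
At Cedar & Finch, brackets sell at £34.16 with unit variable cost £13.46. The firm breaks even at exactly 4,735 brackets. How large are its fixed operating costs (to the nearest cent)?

Contribution margin per unit = £34.16 − £13.46 = £20.70.
Since BE = FC / CM, FC = 4,735 × £20.70 = £98,014.50.

£98,014.50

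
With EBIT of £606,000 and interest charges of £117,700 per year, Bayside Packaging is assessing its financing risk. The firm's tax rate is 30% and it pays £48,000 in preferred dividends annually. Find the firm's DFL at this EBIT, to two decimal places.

Interest = £117,700.00.
Preferred dividends grossed up pre-tax: £48,000 / (1 − 0.30) = £68,571.43.
DFL = EBIT ÷ [EBIT − I − D_p/(1−t)] = £606,000 ÷ [£606,000 − £117,700.00 − £68,571.43] = £606,000 ÷ £419,728.57 = 1.4438.

1.44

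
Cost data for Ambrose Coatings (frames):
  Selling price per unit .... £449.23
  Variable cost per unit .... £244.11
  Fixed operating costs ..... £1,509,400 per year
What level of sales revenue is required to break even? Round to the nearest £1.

£3,305,713

Contribution margin per unit = £449.23 − £244.11 = £205.12, a CM ratio of £205.12 ÷ £449.23 = 0.4566.
Break-even sales = FC ÷ CM ratio = £1,509,400 × £449.23 / £205.12 = £3,305,713.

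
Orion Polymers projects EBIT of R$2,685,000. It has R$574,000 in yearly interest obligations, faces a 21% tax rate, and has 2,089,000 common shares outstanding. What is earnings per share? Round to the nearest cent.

Pre-tax income = R$2,685,000 − R$574,000.00 = R$2,111,000.00.
After tax at 21%: net income = R$2,111,000.00 × 0.79 = R$1,667,690.00.
EPS = R$1,667,690.00 ÷ 2,089,000 = R$0.80.

R$0.80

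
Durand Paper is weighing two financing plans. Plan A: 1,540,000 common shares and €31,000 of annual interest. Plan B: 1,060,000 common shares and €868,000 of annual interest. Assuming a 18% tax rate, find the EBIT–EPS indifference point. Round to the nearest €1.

€2,716,375

At indifference, (EBIT − 31,000)(1 − t)/1,540,000 = (EBIT − 868,000)(1 − t)/1,060,000.
Cancelling (1 − t) and cross-multiplying: 1,060,000·(EBIT − 31,000) = 1,540,000·(EBIT − 868,000).
Solving, EBIT = (868,000·1,540,000 − 31,000·1,060,000) / (1,540,000 − 1,060,000) = 1,303,860,000,000 / 480,000 = 2,716,375.00.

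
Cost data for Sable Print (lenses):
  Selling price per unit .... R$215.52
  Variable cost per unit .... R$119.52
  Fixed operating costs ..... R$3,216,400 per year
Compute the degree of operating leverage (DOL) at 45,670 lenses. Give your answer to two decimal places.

3.75

Contribution at this volume is 45,670 × R$96.00 = R$4,384,320.00.
EBIT = R$4,384,320.00 − R$3,216,400 = R$1,167,920.00.
So DOL = total CM / EBIT = R$4,384,320.00 / R$1,167,920.00 = 3.7540.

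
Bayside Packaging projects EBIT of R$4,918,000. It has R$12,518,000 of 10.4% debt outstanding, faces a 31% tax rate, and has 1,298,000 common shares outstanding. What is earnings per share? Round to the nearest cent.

Pre-tax income = R$4,918,000 − R$1,301,872.00 = R$3,616,128.00.
Net income = R$3,616,128.00 × (1 − 0.31) = R$2,495,128.32.
Per share: R$2,495,128.32 / 1,298,000 shares = R$1.92.

R$1.92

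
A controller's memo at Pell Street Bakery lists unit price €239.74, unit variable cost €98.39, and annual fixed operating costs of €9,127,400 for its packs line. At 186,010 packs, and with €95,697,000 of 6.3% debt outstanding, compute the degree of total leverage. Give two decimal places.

2.36

Total contribution margin = 186,010 × €141.35 = €26,292,513.50.
Operating income = contribution − fixed costs = €26,292,513.50 − €9,127,400 = €17,165,113.50. Interest = €6,028,911.00, so EBIT − I = €11,136,202.50.
DCL = contribution ÷ (EBIT − I) = €26,292,513.50 ÷ €11,136,202.50 = 2.3610.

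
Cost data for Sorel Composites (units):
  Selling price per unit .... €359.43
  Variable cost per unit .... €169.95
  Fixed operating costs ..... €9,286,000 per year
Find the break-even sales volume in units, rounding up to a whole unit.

Contribution margin per unit = €359.43 − €169.95 = €189.48.
Break-even Q = €9,286,000 / €189.48 = 49,007.81 → 49,008 units.

49,008 units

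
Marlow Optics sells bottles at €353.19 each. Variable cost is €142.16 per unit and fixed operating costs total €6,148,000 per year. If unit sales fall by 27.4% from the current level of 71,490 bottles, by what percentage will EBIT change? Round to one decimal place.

At 71,490 units, contribution = 71,490 × €211.03 = €15,086,534.70.
EBIT = €15,086,534.70 − €6,148,000 = €8,938,534.70.
DOL = contribution ÷ EBIT = €15,086,534.70 ÷ €8,938,534.70 = 1.6878.
So EBIT moves 1.6878 × (-27.4%) = -46.2%.

-46.2%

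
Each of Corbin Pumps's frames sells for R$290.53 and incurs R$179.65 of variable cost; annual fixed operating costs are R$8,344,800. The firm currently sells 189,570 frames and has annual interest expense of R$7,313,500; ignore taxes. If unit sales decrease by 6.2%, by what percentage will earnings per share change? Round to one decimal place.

-24.3%

Total contribution margin = 189,570 × R$110.88 = R$21,019,521.60.
Subtracting fixed costs: EBIT = R$21,019,521.60 − R$8,344,800 = R$12,674,721.60.
After interest of R$7,313,500.00, pre-tax earnings = R$5,361,221.60.
Degree of combined leverage = contribution ÷ (EBIT − I) = R$21,019,521.60 ÷ R$5,361,221.60 = 3.9207.
EPS therefore changes by 3.9207 × (-6.2%) = -24.3%.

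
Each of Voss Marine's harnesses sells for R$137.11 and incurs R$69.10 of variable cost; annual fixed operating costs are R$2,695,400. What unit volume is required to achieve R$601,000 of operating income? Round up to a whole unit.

48,470 harnesses

Unit CM = price − variable cost = R$137.11 − R$69.10 = R$68.01.
Required volume = (fixed costs + target profit) ÷ CM = (R$2,695,400 + R$601,000) ÷ R$68.01 = 48,469.34, so 48,470 harnesses.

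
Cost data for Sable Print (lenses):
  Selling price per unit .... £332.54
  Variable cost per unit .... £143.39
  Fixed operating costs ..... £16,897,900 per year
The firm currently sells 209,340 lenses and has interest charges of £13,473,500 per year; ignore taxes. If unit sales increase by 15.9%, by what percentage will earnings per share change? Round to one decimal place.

Contribution at this volume is 209,340 × £189.15 = £39,596,661.00.
Operating income = contribution − fixed costs = £39,596,661.00 − £16,897,900 = £22,698,761.00.
After interest of £13,473,500.00, pre-tax earnings = £9,225,261.00.
DCL = total CM / (EBIT − I) = £39,596,661.00 / £9,225,261.00 = 4.2922.
%ΔEPS = DCL × %ΔSales = 4.2922 × +15.9% = +68.2%.

+68.2%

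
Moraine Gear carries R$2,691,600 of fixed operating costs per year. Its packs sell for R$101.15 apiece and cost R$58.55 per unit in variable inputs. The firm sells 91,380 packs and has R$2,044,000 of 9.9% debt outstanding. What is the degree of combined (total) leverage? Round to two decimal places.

3.90

Total contribution margin = 91,380 × R$42.60 = R$3,892,788.00.
EBIT = R$3,892,788.00 − R$2,691,600 = R$1,201,188.00. Interest = R$202,356.00.
DOL = R$3,892,788.00 ÷ R$1,201,188.00 = 3.2408; DFL = R$1,201,188.00 ÷ R$998,832.00 = 1.2026.
Combined leverage = 3.2408 × 1.2026 = 3.8974.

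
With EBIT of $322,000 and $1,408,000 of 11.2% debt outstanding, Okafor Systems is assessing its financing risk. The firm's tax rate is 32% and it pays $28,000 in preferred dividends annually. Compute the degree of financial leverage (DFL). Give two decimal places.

Annual interest charges come to $157,696.00.
Pre-tax preferred-dividend burden = $28,000 ÷ (1 − 0.32) = $41,176.47.
DFL = EBIT ÷ [EBIT − I − D_p/(1−t)] = $322,000 ÷ [$322,000 − $157,696.00 − $41,176.47] = $322,000 ÷ $123,127.53 = 2.6152.

2.62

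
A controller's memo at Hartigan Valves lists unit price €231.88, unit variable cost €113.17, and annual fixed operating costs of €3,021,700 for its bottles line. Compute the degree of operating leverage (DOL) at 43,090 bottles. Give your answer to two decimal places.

At 43,090 units, contribution = 43,090 × €118.71 = €5,115,213.90.
Operating income = contribution − fixed costs = €5,115,213.90 − €3,021,700 = €2,093,513.90.
DOL = contribution ÷ EBIT = €5,115,213.90 ÷ €2,093,513.90 = 2.4434.

2.44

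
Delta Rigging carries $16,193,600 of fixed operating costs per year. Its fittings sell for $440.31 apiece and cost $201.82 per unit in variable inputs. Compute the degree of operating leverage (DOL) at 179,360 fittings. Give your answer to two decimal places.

At 179,360 units, contribution = 179,360 × $238.49 = $42,775,566.40.
EBIT = $42,775,566.40 − $16,193,600 = $26,581,966.40.
Degree of operating leverage = $42,775,566.40 / $26,581,966.40 = 1.6092.

1.61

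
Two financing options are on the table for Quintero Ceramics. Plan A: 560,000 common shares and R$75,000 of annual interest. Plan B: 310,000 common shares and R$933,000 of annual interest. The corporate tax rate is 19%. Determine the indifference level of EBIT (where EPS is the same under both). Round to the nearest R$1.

R$1,996,920

Set EPS_A = EPS_B: (EBIT − R$75,000)(1 − 0.19) ÷ 560,000 = (EBIT − R$933,000)(1 − 0.19) ÷ 310,000.
Cancelling (1 − t) and cross-multiplying: 310,000·(EBIT − 75,000) = 560,000·(EBIT − 933,000).
Solving, EBIT = (933,000·560,000 − 75,000·310,000) / (560,000 − 310,000) = 499,230,000,000 / 250,000 = 1,996,920.00.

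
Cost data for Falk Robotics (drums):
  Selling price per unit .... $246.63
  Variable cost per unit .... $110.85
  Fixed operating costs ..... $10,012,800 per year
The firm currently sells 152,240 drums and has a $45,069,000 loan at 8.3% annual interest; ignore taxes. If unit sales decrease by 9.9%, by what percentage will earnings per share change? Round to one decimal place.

At 152,240 units, contribution = 152,240 × $135.78 = $20,671,147.20.
Operating income = contribution − fixed costs = $20,671,147.20 − $10,012,800 = $10,658,347.20.
Interest = $3,740,727.00, so EBIT − I = $6,917,620.20.
Degree of combined leverage = contribution ÷ (EBIT − I) = $20,671,147.20 ÷ $6,917,620.20 = 2.9882.
EPS therefore changes by 2.9882 × (-9.9%) = -29.6%.

-29.6%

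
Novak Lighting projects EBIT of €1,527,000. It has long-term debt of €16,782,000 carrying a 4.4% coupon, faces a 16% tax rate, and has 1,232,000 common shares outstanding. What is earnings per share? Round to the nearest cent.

€0.54

Pre-tax income = €1,527,000 − €738,408.00 = €788,592.00.
Net income = €788,592.00 × (1 − 0.16) = €662,417.28.
EPS = €662,417.28 ÷ 1,232,000 = €0.54.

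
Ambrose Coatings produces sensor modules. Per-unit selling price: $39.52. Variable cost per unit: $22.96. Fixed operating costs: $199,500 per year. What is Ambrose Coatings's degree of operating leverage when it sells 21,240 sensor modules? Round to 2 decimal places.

Contribution at this volume is 21,240 × $16.56 = $351,734.40.
Subtracting fixed costs: EBIT = $351,734.40 − $199,500 = $152,234.40.
DOL = contribution ÷ EBIT = $351,734.40 ÷ $152,234.40 = 2.3105.

2.31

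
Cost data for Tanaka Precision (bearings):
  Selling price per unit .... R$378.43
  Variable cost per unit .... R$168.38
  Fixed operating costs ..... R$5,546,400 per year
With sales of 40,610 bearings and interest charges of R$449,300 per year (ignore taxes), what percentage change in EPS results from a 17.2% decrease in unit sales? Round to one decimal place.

Total contribution margin = 40,610 × R$210.05 = R$8,530,130.50.
EBIT = R$8,530,130.50 − R$5,546,400 = R$2,983,730.50.
Interest = R$449,300.00, so EBIT − I = R$2,534,430.50.
DCL = total CM / (EBIT − I) = R$8,530,130.50 / R$2,534,430.50 = 3.3657.
%ΔEPS = DCL × %ΔSales = 3.3657 × -17.2% = -57.9%.

-57.9%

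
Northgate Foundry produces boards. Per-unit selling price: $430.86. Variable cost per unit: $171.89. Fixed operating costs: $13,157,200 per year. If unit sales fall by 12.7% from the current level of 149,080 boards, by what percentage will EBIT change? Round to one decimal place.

Contribution at this volume is 149,080 × $258.97 = $38,607,247.60.
Subtracting fixed costs: EBIT = $38,607,247.60 − $13,157,200 = $25,450,047.60.
So DOL = total CM / EBIT = $38,607,247.60 / $25,450,047.60 = 1.5170.
%ΔEBIT = DOL × %ΔSales = 1.5170 × -12.7% = -19.3%.

-19.3%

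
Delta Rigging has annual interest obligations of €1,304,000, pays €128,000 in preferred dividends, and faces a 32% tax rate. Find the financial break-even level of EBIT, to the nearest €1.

€1,492,235

Grossing the preferred dividend up to pre-tax terms: €128,000 / (1 − 0.32) = €188,235.29.
EPS = 0 when EBIT covers interest plus the pre-tax preferred burden: €1,304,000 + €188,235.29 = €1,492,235.29.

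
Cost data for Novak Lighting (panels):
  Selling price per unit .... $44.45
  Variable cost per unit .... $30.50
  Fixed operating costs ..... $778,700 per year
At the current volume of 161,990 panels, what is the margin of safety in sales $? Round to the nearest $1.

$4,719,221

Contribution margin per unit = $44.45 − $30.50 = $13.95. Break-even units = $778,700 ÷ $13.95 = 55,820.79; break-even revenue = 55,820.79 × $44.45 = $2,481,234.05.
Actual sales revenue = 161,990 × $44.45 = $7,200,455.50.
Margin of safety = $7,200,455.50 − $2,481,234.05 = $4,719,221.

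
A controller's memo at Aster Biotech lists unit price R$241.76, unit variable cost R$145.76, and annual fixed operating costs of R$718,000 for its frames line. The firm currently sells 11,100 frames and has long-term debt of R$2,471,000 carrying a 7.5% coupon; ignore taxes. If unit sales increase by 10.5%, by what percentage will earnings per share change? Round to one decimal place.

At 11,100 units, contribution = 11,100 × R$96.00 = R$1,065,600.00.
EBIT = R$1,065,600.00 − R$718,000 = R$347,600.00.
After interest of R$185,325.00, pre-tax earnings = R$162,275.00.
Degree of combined leverage = contribution ÷ (EBIT − I) = R$1,065,600.00 ÷ R$162,275.00 = 6.5666.
%ΔEPS = DCL × %ΔSales = 6.5666 × +10.5% = +68.9%.

+68.9%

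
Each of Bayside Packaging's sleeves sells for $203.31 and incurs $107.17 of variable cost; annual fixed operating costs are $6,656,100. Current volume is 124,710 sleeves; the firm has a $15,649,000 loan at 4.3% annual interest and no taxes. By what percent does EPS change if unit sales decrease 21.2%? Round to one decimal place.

-54.5%

At 124,710 units, contribution = 124,710 × $96.14 = $11,989,619.40.
EBIT = $11,989,619.40 − $6,656,100 = $5,333,519.40.
After interest of $672,907.00, pre-tax earnings = $4,660,612.40.
DCL = total CM / (EBIT − I) = $11,989,619.40 / $4,660,612.40 = 2.5725.
EPS therefore changes by 2.5725 × (-21.2%) = -54.5%.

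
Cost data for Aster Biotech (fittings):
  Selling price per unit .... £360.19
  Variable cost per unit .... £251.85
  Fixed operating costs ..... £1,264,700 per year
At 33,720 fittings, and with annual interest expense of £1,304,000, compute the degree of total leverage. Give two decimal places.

3.37

Contribution at this volume is 33,720 × £108.34 = £3,653,224.80.
Operating income = contribution − fixed costs = £3,653,224.80 − £1,264,700 = £2,388,524.80. Interest = £1,304,000.00, so EBIT − I = £1,084,524.80.
DCL = contribution ÷ (EBIT − I) = £3,653,224.80 ÷ £1,084,524.80 = 3.3685.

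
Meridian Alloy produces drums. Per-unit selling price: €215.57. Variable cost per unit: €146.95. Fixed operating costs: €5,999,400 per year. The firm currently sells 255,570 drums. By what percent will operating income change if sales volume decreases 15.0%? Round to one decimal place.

At 255,570 units, contribution = 255,570 × €68.62 = €17,537,213.40.
Operating income = contribution − fixed costs = €17,537,213.40 − €5,999,400 = €11,537,813.40.
So DOL = total CM / EBIT = €17,537,213.40 / €11,537,813.40 = 1.5200.
So EBIT moves 1.5200 × (-15.0%) = -22.8%.

-22.8%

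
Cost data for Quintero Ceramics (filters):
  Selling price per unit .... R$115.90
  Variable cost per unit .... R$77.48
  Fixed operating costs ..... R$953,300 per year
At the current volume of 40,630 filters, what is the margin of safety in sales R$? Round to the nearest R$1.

Unit CM = price − variable cost = R$115.90 − R$77.48 = R$38.42. Break-even units = R$953,300 ÷ R$38.42 = 24,812.60; break-even revenue = 24,812.60 × R$115.90 = R$2,875,780.06.
Actual sales revenue = 40,630 × R$115.90 = R$4,709,017.00.
Margin of safety = R$4,709,017.00 − R$2,875,780.06 = R$1,833,237.

R$1,833,237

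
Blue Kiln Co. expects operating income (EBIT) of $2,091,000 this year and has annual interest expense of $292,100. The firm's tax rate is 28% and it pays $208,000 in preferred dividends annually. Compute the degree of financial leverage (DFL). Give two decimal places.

1.38

Annual interest charges come to $292,100.00.
Preferred dividends grossed up pre-tax: $208,000 / (1 − 0.28) = $288,888.89.
DFL = EBIT ÷ [EBIT − I − D_p/(1−t)] = $2,091,000 ÷ [$2,091,000 − $292,100.00 − $288,888.89] = $2,091,000 ÷ $1,510,011.11 = 1.3848.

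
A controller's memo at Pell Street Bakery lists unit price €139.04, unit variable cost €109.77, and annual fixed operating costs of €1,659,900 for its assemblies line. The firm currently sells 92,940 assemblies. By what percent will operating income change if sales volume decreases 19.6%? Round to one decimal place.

Contribution at this volume is 92,940 × €29.27 = €2,720,353.80.
EBIT = €2,720,353.80 − €1,659,900 = €1,060,453.80.
DOL = contribution ÷ EBIT = €2,720,353.80 ÷ €1,060,453.80 = 2.5653.
So EBIT moves 2.5653 × (-19.6%) = -50.3%.

-50.3%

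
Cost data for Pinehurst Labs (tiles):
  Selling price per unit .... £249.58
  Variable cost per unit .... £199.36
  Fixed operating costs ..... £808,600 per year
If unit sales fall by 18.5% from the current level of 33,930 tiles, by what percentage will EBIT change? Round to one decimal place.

-35.2%

Total contribution margin = 33,930 × £50.22 = £1,703,964.60.
Subtracting fixed costs: EBIT = £1,703,964.60 − £808,600 = £895,364.60.
DOL = contribution ÷ EBIT = £1,703,964.60 ÷ £895,364.60 = 1.9031.
%ΔEBIT = DOL × %ΔSales = 1.9031 × -18.5% = -35.2%.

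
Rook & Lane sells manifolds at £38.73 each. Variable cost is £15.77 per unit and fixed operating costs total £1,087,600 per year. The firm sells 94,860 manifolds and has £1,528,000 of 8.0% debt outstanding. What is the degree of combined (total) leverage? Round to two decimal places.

Contribution at this volume is 94,860 × £22.96 = £2,177,985.60.
Subtracting fixed costs: EBIT = £2,177,985.60 − £1,087,600 = £1,090,385.60. Interest = £122,240.00, so EBIT − I = £968,145.60.
DCL = contribution ÷ (EBIT − I) = £2,177,985.60 ÷ £968,145.60 = 2.2496.

2.25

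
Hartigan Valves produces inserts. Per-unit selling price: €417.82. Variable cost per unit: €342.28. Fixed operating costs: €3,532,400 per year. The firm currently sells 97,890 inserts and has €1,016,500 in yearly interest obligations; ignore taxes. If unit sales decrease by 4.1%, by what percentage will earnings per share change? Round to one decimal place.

Contribution at this volume is 97,890 × €75.54 = €7,394,610.60.
Subtracting fixed costs: EBIT = €7,394,610.60 − €3,532,400 = €3,862,210.60.
Interest = €1,016,500.00, so EBIT − I = €2,845,710.60.
Degree of combined leverage = contribution ÷ (EBIT − I) = €7,394,610.60 ÷ €2,845,710.60 = 2.5985.
EPS therefore changes by 2.5985 × (-4.1%) = -10.7%.

-10.7%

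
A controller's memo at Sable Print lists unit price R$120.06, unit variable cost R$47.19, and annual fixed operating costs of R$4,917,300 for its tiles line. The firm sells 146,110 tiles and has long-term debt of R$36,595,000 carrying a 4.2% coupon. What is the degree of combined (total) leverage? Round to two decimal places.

2.54

Total contribution margin = 146,110 × R$72.87 = R$10,647,035.70.
Subtracting fixed costs: EBIT = R$10,647,035.70 − R$4,917,300 = R$5,729,735.70. Interest = R$1,536,990.00, so EBIT − I = R$4,192,745.70.
DCL = contribution ÷ (EBIT − I) = R$10,647,035.70 ÷ R$4,192,745.70 = 2.5394.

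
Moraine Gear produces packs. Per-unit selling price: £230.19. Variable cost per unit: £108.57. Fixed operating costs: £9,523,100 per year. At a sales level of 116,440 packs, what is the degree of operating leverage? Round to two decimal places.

Total contribution margin = 116,440 × £121.62 = £14,161,432.80.
Operating income = contribution − fixed costs = £14,161,432.80 − £9,523,100 = £4,638,332.80.
DOL = contribution ÷ EBIT = £14,161,432.80 ÷ £4,638,332.80 = 3.0531.

3.05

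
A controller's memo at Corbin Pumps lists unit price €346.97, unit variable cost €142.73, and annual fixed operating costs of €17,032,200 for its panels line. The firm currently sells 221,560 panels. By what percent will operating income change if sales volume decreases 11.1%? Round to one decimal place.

-17.8%

Contribution at this volume is 221,560 × €204.24 = €45,251,414.40.
Operating income = contribution − fixed costs = €45,251,414.40 − €17,032,200 = €28,219,214.40.
DOL = contribution ÷ EBIT = €45,251,414.40 ÷ €28,219,214.40 = 1.6036.
%ΔEBIT = DOL × %ΔSales = 1.6036 × -11.1% = -17.8%.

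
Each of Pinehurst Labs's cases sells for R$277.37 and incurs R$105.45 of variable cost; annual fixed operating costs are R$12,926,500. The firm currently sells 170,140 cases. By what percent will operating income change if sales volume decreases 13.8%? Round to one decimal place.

-24.7%

At 170,140 units, contribution = 170,140 × R$171.92 = R$29,250,468.80.
Subtracting fixed costs: EBIT = R$29,250,468.80 − R$12,926,500 = R$16,323,968.80.
DOL = contribution ÷ EBIT = R$29,250,468.80 ÷ R$16,323,968.80 = 1.7919.
So EBIT moves 1.7919 × (-13.8%) = -24.7%.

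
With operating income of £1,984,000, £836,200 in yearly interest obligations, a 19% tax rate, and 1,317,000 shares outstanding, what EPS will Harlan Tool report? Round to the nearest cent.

Pre-tax income = £1,984,000 − £836,200.00 = £1,147,800.00.
After tax at 19%: net income = £1,147,800.00 × 0.81 = £929,718.00.
EPS = £929,718.00 ÷ 1,317,000 = £0.71.

£0.71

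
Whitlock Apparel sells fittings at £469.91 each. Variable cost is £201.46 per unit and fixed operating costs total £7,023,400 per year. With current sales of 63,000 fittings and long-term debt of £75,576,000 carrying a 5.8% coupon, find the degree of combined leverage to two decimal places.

Contribution at this volume is 63,000 × £268.45 = £16,912,350.00.
EBIT = £16,912,350.00 − £7,023,400 = £9,888,950.00. Interest = £4,383,408.00, so EBIT − I = £5,505,542.00.
Degree of total leverage = total CM / (EBIT − interest) = £16,912,350.00 / £5,505,542.00 = 3.0719.

3.07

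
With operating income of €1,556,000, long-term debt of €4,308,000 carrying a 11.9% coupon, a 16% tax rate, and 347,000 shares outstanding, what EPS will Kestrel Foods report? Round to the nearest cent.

Interest = €512,652.00, so EBT = €1,556,000 − €512,652.00 = €1,043,348.00.
Net income = €1,043,348.00 × (1 − 0.16) = €876,412.32.
Per share: €876,412.32 / 347,000 shares = €2.53.

€2.53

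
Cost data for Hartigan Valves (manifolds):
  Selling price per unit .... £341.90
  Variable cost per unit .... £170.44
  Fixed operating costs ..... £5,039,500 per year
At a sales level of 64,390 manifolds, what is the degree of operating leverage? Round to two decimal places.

Contribution at this volume is 64,390 × £171.46 = £11,040,309.40.
Operating income = contribution − fixed costs = £11,040,309.40 − £5,039,500 = £6,000,809.40.
DOL = contribution ÷ EBIT = £11,040,309.40 ÷ £6,000,809.40 = 1.8398.

1.84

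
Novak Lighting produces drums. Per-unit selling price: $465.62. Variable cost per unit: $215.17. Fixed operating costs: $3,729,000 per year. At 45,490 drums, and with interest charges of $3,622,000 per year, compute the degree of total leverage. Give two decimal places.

2.82

At 45,490 units, contribution = 45,490 × $250.45 = $11,392,970.50.
Operating income = contribution − fixed costs = $11,392,970.50 − $3,729,000 = $7,663,970.50. Interest = $3,622,000.00, so EBIT − I = $4,041,970.50.
Degree of total leverage = total CM / (EBIT − interest) = $11,392,970.50 / $4,041,970.50 = 2.8187.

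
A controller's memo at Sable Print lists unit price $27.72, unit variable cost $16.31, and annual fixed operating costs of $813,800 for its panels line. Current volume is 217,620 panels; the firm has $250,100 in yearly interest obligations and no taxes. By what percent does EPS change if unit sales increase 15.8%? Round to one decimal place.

+27.6%

At 217,620 units, contribution = 217,620 × $11.41 = $2,483,044.20.
EBIT = $2,483,044.20 − $813,800 = $1,669,244.20.
After interest of $250,100.00, pre-tax earnings = $1,419,144.20.
Degree of combined leverage = contribution ÷ (EBIT − I) = $2,483,044.20 ÷ $1,419,144.20 = 1.7497.
EPS therefore changes by 1.7497 × (+15.8%) = +27.6%.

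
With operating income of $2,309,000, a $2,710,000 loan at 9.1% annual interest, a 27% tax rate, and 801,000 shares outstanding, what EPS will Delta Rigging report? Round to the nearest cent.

$1.88

Pre-tax income = $2,309,000 − $246,610.00 = $2,062,390.00.
Net income = $2,062,390.00 × (1 − 0.27) = $1,505,544.70.
EPS = $1,505,544.70 ÷ 801,000 = $1.88.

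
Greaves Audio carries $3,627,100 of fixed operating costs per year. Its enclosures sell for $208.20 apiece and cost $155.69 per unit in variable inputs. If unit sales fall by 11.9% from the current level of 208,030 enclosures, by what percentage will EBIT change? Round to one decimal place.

At 208,030 units, contribution = 208,030 × $52.51 = $10,923,655.30.
EBIT = $10,923,655.30 − $3,627,100 = $7,296,555.30.
DOL = contribution ÷ EBIT = $10,923,655.30 ÷ $7,296,555.30 = 1.4971.
%ΔEBIT = DOL × %ΔSales = 1.4971 × -11.9% = -17.8%.

-17.8%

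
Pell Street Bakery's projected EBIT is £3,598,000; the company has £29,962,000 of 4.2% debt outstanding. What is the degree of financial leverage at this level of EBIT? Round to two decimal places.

Annual interest charges come to £1,258,404.00.
Degree of financial leverage = EBIT / (EBIT − interest) = £3,598,000 / £2,339,596.00 = 1.5379.

1.54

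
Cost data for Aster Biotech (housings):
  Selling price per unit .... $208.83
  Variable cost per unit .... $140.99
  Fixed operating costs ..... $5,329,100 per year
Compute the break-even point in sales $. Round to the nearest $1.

CM per unit = $208.83 − $140.99 = $67.84; CM ratio = $67.84 / $208.83 = 0.3249.
Break-even revenue = fixed costs × price ÷ CM = $5,329,100 × $208.83 ÷ $67.84 = $16,404,421.

$16,404,421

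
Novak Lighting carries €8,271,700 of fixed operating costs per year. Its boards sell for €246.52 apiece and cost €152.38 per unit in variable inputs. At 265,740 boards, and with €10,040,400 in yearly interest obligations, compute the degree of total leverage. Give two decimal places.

Contribution at this volume is 265,740 × €94.14 = €25,016,763.60.
EBIT = €25,016,763.60 − €8,271,700 = €16,745,063.60. Interest = €10,040,400.00.
DOL = €25,016,763.60 ÷ €16,745,063.60 = 1.4940; DFL = €16,745,063.60 ÷ €6,704,663.60 = 2.4975.
Combined leverage = 1.4940 × 2.4975 = 3.7313.

3.73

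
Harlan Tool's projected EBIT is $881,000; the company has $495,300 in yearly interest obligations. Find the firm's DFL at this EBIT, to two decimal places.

Annual interest charges come to $495,300.00.
Degree of financial leverage = EBIT / (EBIT − interest) = $881,000 / $385,700.00 = 2.2842.

2.28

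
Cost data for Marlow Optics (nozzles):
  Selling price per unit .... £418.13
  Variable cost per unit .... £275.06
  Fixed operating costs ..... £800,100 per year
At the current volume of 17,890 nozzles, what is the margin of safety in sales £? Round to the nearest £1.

£5,142,009

Unit CM = price − variable cost = £418.13 − £275.06 = £143.07. Break-even units = £800,100 ÷ £143.07 = 5,592.37; break-even revenue = 5,592.37 × £418.13 = £2,338,336.57.
Current sales = 17,890 × £418.13 = £7,480,345.70.
Margin of safety = £7,480,345.70 − £2,338,336.57 = £5,142,009.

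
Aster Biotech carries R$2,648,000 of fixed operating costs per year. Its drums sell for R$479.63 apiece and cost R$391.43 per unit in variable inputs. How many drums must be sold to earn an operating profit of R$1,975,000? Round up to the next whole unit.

52,415 drums

Unit CM = price − variable cost = R$479.63 − R$391.43 = R$88.20.
Required volume = (fixed costs + target profit) ÷ CM = (R$2,648,000 + R$1,975,000) ÷ R$88.20 = 52,414.97, so 52,415 drums.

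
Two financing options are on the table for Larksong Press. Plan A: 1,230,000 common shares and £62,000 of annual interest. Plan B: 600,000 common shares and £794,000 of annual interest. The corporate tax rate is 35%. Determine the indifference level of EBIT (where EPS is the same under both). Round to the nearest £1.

Set EPS_A = EPS_B: (EBIT − £62,000)(1 − 0.35) ÷ 1,230,000 = (EBIT − £794,000)(1 − 0.35) ÷ 600,000.
The (1 − t) factor cancels: (EBIT − 62,000) × 600,000 = (EBIT − 794,000) × 1,230,000.
EBIT × (1,230,000 − 600,000) = 794,000 × 1,230,000 − 62,000 × 600,000 = 939,420,000,000, so EBIT = 939,420,000,000 ÷ 630,000 = 1,491,142.86.

£1,491,143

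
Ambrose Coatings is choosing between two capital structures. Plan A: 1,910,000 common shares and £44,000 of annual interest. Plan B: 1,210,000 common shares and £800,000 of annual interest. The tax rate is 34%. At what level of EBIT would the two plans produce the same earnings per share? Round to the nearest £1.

Set EPS_A = EPS_B: (EBIT − £44,000)(1 − 0.34) ÷ 1,910,000 = (EBIT − £800,000)(1 − 0.34) ÷ 1,210,000.
The (1 − t) factor cancels: (EBIT − 44,000) × 1,210,000 = (EBIT − 800,000) × 1,910,000.
EBIT × (1,910,000 − 1,210,000) = 800,000 × 1,910,000 − 44,000 × 1,210,000 = 1,474,760,000,000, so EBIT = 1,474,760,000,000 ÷ 700,000 = 2,106,800.00.

£2,106,800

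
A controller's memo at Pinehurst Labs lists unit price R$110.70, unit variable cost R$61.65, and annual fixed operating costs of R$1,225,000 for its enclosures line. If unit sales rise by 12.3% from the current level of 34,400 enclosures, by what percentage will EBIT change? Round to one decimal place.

At 34,400 units, contribution = 34,400 × R$49.05 = R$1,687,320.00.
Operating income = contribution − fixed costs = R$1,687,320.00 − R$1,225,000 = R$462,320.00.
DOL = contribution ÷ EBIT = R$1,687,320.00 ÷ R$462,320.00 = 3.6497.
Operating income changes by 3.6497 × +12.3% = +44.9%.

+44.9%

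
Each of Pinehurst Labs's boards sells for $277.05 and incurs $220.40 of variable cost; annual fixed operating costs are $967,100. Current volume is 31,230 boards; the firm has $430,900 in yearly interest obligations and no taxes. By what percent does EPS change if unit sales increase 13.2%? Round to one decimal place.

Contribution at this volume is 31,230 × $56.65 = $1,769,179.50.
Subtracting fixed costs: EBIT = $1,769,179.50 − $967,100 = $802,079.50.
Interest = $430,900.00, so EBIT − I = $371,179.50.
Degree of combined leverage = contribution ÷ (EBIT − I) = $1,769,179.50 ÷ $371,179.50 = 4.7664.
%ΔEPS = DCL × %ΔSales = 4.7664 × +13.2% = +62.9%.

+62.9%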